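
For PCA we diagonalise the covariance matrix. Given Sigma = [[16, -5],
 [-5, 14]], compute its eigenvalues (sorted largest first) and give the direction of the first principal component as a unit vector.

Step 1 — characteristic polynomial of 2×2 Sigma:
  det(Sigma - λI) = λ² - trace · λ + det = 0.
  trace = 16 + 14 = 30, det = 16·14 - (-5)² = 199.
Step 2 — discriminant:
  Δ = trace² - 4·det = 900 - 796 = 104.
Step 3 — eigenvalues:
  λ = (trace ± √Δ)/2 = (30 ± 10.198)/2,
  λ_1 = 20.099,  λ_2 = 9.901.

Step 4 — unit eigenvector for λ_1: solve (Sigma - λ_1 I)v = 0. First row:
  (16 - 20.099)·v_x + (-5)·v_y = 0, i.e. (-4.099)·v_x + (-5)·v_y = 0,
  so v ∝ (b, λ_1 - a) = (-5, 4.099); multiply by -1 so the first entry is positive: u = (5, -4.099).
  ||u|| = √((5)² + (-4.099)²) = √(41.802) ≈ 6.4654,
  v_1 = u/||u|| ≈ (0.7733, -0.634) (||v_1|| = 1).

λ_1 = 20.099,  λ_2 = 9.901;  v_1 ≈ (0.7733, -0.634)


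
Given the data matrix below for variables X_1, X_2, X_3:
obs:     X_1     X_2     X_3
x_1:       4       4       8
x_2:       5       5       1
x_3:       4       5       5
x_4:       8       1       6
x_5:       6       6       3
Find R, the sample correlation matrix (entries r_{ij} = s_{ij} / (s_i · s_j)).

Step 1 — column means:
  mean(X_1) = (4 + 5 + 4 + 8 + 6) / 5 = 27/5 = 5.4
  mean(X_2) = (4 + 5 + 5 + 1 + 6) / 5 = 21/5 = 4.2
  mean(X_3) = (8 + 1 + 5 + 6 + 3) / 5 = 23/5 = 4.6

Step 2 — sample variances and covariances s[i,j] = (1/(n-1)) · Σ_k (x_{k,i} - mean_i) · (x_{k,j} - mean_j), with n-1 = 4:
  s[X_1,X_1] = ((-1.4)·(-1.4) + (-0.4)·(-0.4) + (-1.4)·(-1.4) + (2.6)·(2.6) + (0.6)·(0.6)) / 4 = 11.2/4 = 2.8
  s[X_1,X_2] = ((-1.4)·(-0.2) + (-0.4)·(0.8) + (-1.4)·(0.8) + (2.6)·(-3.2) + (0.6)·(1.8)) / 4 = -8.4/4 = -2.1
  s[X_1,X_3] = ((-1.4)·(3.4) + (-0.4)·(-3.6) + (-1.4)·(0.4) + (2.6)·(1.4) + (0.6)·(-1.6)) / 4 = -1.2/4 = -0.3
  s[X_2,X_2] = ((-0.2)·(-0.2) + (0.8)·(0.8) + (0.8)·(0.8) + (-3.2)·(-3.2) + (1.8)·(1.8)) / 4 = 14.8/4 = 3.7
  s[X_2,X_3] = ((-0.2)·(3.4) + (0.8)·(-3.6) + (0.8)·(0.4) + (-3.2)·(1.4) + (1.8)·(-1.6)) / 4 = -10.6/4 = -2.65
  s[X_3,X_3] = ((3.4)·(3.4) + (-3.6)·(-3.6) + (0.4)·(0.4) + (1.4)·(1.4) + (-1.6)·(-1.6)) / 4 = 29.2/4 = 7.3
  Sample standard deviations s_i = √(s[i,i]):
  s(X_1) = √(2.8) = 1.6733
  s(X_2) = √(3.7) = 1.9235
  s(X_3) = √(7.3) = 2.7019

Step 3 — r_{ij} = s_{ij} / (s_i · s_j):
  r[X_1,X_1] = 1 (diagonal).
  r[X_1,X_2] = -2.1 / (1.6733 · 1.9235) = -2.1 / 3.2187 = -0.6524
  r[X_1,X_3] = -0.3 / (1.6733 · 2.7019) = -0.3 / 4.5211 = -0.0664
  r[X_2,X_2] = 1 (diagonal).
  r[X_2,X_3] = -2.65 / (1.9235 · 2.7019) = -2.65 / 5.1971 = -0.5099
  r[X_3,X_3] = 1 (diagonal).

R is symmetric with unit diagonal. Assembling:

R = [[1, -0.6524, -0.0664],
 [-0.6524, 1, -0.5099],
 [-0.0664, -0.5099, 1]]


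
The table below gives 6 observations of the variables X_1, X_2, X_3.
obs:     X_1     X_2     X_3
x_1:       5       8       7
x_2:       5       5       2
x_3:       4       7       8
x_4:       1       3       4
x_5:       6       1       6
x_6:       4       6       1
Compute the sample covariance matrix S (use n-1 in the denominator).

Step 1 — column means:
  mean(X_1) = (5 + 5 + 4 + 1 + 6 + 4) / 6 = 25/6 = 4.1667
  mean(X_2) = (8 + 5 + 7 + 3 + 1 + 6) / 6 = 30/6 = 5
  mean(X_3) = (7 + 2 + 8 + 4 + 6 + 1) / 6 = 28/6 = 4.6667

Step 2 — sample covariance S[i,j] = (1/(n-1)) · Σ_k (x_{k,i} - mean_i) · (x_{k,j} - mean_j), with n-1 = 5.
  S[X_1,X_1] = ((0.8333)·(0.8333) + (0.8333)·(0.8333) + (-0.1667)·(-0.1667) + (-3.1667)·(-3.1667) + (1.8333)·(1.8333) + (-0.1667)·(-0.1667)) / 5 = 14.8333/5 = 2.9667
  S[X_1,X_2] = ((0.8333)·(3) + (0.8333)·(0) + (-0.1667)·(2) + (-3.1667)·(-2) + (1.8333)·(-4) + (-0.1667)·(1)) / 5 = 1/5 = 0.2
  S[X_1,X_3] = ((0.8333)·(2.3333) + (0.8333)·(-2.6667) + (-0.1667)·(3.3333) + (-3.1667)·(-0.6667) + (1.8333)·(1.3333) + (-0.1667)·(-3.6667)) / 5 = 4.3333/5 = 0.8667
  S[X_2,X_2] = ((3)·(3) + (0)·(0) + (2)·(2) + (-2)·(-2) + (-4)·(-4) + (1)·(1)) / 5 = 34/5 = 6.8
  S[X_2,X_3] = ((3)·(2.3333) + (0)·(-2.6667) + (2)·(3.3333) + (-2)·(-0.6667) + (-4)·(1.3333) + (1)·(-3.6667)) / 5 = 6/5 = 1.2
  S[X_3,X_3] = ((2.3333)·(2.3333) + (-2.6667)·(-2.6667) + (3.3333)·(3.3333) + (-0.6667)·(-0.6667) + (1.3333)·(1.3333) + (-3.6667)·(-3.6667)) / 5 = 39.3333/5 = 7.8667

S is symmetric (S[j,i] = S[i,j]). Assembling:

S = [[2.9667, 0.2, 0.8667],
 [0.2, 6.8, 1.2],
 [0.8667, 1.2, 7.8667]]


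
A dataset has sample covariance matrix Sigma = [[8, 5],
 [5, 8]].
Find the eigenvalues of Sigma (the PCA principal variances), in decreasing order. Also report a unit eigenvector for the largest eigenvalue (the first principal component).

Step 1 — characteristic polynomial of 2×2 Sigma:
  det(Sigma - λI) = λ² - trace · λ + det = 0.
  trace = 8 + 8 = 16, det = 8·8 - (5)² = 39.
Step 2 — discriminant:
  Δ = trace² - 4·det = 256 - 156 = 100.
Step 3 — eigenvalues:
  λ = (trace ± √Δ)/2 = (16 ± 10)/2,
  λ_1 = 13,  λ_2 = 3.

Step 4 — unit eigenvector for λ_1: solve (Sigma - λ_1 I)v = 0. First row:
  (8 - 13)·v_x + (5)·v_y = 0, i.e. (-5)·v_x + (5)·v_y = 0,
  so v ∝ (b, λ_1 - a) = (5, 5) = u.
  ||u|| = √((5)² + (5)²) = √(50) ≈ 7.0711,
  v_1 = u/||u|| ≈ (0.7071, 0.7071) (||v_1|| = 1).

λ_1 = 13,  λ_2 = 3;  v_1 ≈ (0.7071, 0.7071)


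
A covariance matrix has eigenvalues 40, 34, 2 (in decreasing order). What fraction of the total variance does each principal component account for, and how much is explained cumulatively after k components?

Step 1 — total variance = trace(Sigma) = Σ λ_i = 40 + 34 + 2 = 76.

Step 2 — fraction explained by component i = λ_i / Σ λ:
  PC1: 40/76 = 0.5263
  PC2: 34/76 = 0.4474
  PC3: 2/76 = 0.0263

Step 3 — cumulative fraction after k components = (λ_1 + ... + λ_k) / Σ λ:
  k = 1: 40/76 = 0.5263
  k = 2: (40 + 34)/76 = 74/76 = 0.9737
  k = 3: (40 + 34 + 2)/76 = 76/76 = 1

Summary (fraction, with percent):

explained: PC1 0.5263 (52.63%), PC2 0.4474 (44.74%), PC3 0.0263 (2.63%);  cumulative: 0.5263, 0.9737, 1


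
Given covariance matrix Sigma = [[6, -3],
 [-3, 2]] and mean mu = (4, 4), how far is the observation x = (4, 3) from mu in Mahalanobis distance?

Step 1 — centre the observation: (x - mu) = (0, -1).

Step 2 — invert Sigma. det(Sigma) = 6·2 - (-3)² = 3.
  Sigma^{-1} = (1/det) · [[d, -b], [-b, a]] = [[0.6667, 1],
 [1, 2]].

Step 3 — form the quadratic (x - mu)^T · Sigma^{-1} · (x - mu):
  Sigma^{-1} · (x - mu) = (-1, -2).
  (x - mu)^T · [Sigma^{-1} · (x - mu)] = (0)·(-1) + (-1)·(-2) = 2.

Step 4 — take square root: d = √(2) ≈ 1.4142.

d(x, mu) = √(2) ≈ 1.4142


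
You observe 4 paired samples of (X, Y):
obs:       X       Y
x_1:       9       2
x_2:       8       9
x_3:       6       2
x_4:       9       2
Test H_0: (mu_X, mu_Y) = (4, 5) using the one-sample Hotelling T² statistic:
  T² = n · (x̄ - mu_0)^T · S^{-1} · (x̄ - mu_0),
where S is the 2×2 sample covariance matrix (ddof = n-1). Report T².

Step 1 — sample mean vector:
  mean(X) = (9 + 8 + 6 + 9) / 4 = 32/4 = 8
  mean(Y) = (2 + 9 + 2 + 2) / 4 = 15/4 = 3.75
  x̄ = (8, 3.75),  deviation x̄ - mu_0 = (8, 3.75) - (4, 5) = (4, -1.25).

Step 2 — sample covariance matrix, S[i,j] = (1/(n-1)) · Σ_k (x_{k,i} - mean_i) · (x_{k,j} - mean_j), divisor n-1 = 3:
  S[X,X] = ((1)·(1) + (0)·(0) + (-2)·(-2) + (1)·(1)) / 3 = 6/3 = 2
  S[X,Y] = ((1)·(-1.75) + (0)·(5.25) + (-2)·(-1.75) + (1)·(-1.75)) / 3 = 0/3 = 0
  S[Y,Y] = ((-1.75)·(-1.75) + (5.25)·(5.25) + (-1.75)·(-1.75) + (-1.75)·(-1.75)) / 3 = 36.75/3 = 12.25
  S = [[2, 0],
 [0, 12.25]].

Step 3 — invert S. det(S) = 2·12.25 - (0)² = 24.5.
  S^{-1} = (1/det) · [[d, -b], [-b, a]] = [[0.5, 0],
 [0, 0.0816]].

Step 4 — quadratic form (x̄ - mu_0)^T · S^{-1} · (x̄ - mu_0):
  S^{-1} · (x̄ - mu_0) = (2, -0.102),
  (x̄ - mu_0)^T · [...] = (4)·(2) + (-1.25)·(-0.102) = 8.1276.

Step 5 — scale by n: T² = 4 · 8.1276 = 32.5102.

T² ≈ 32.5102


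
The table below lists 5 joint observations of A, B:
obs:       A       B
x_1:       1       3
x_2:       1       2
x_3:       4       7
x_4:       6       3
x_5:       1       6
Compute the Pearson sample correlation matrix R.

Step 1 — column means:
  mean(A) = (1 + 1 + 4 + 6 + 1) / 5 = 13/5 = 2.6
  mean(B) = (3 + 2 + 7 + 3 + 6) / 5 = 21/5 = 4.2

Step 2 — sample variances and covariances s[i,j] = (1/(n-1)) · Σ_k (x_{k,i} - mean_i) · (x_{k,j} - mean_j), with n-1 = 4:
  s[A,A] = ((-1.6)·(-1.6) + (-1.6)·(-1.6) + (1.4)·(1.4) + (3.4)·(3.4) + (-1.6)·(-1.6)) / 4 = 21.2/4 = 5.3
  s[A,B] = ((-1.6)·(-1.2) + (-1.6)·(-2.2) + (1.4)·(2.8) + (3.4)·(-1.2) + (-1.6)·(1.8)) / 4 = 2.4/4 = 0.6
  s[B,B] = ((-1.2)·(-1.2) + (-2.2)·(-2.2) + (2.8)·(2.8) + (-1.2)·(-1.2) + (1.8)·(1.8)) / 4 = 18.8/4 = 4.7
  Sample standard deviations s_i = √(s[i,i]):
  s(A) = √(5.3) = 2.3022
  s(B) = √(4.7) = 2.1679

Step 3 — r_{ij} = s_{ij} / (s_i · s_j):
  r[A,A] = 1 (diagonal).
  r[A,B] = 0.6 / (2.3022 · 2.1679) = 0.6 / 4.991 = 0.1202
  r[B,B] = 1 (diagonal).

R is symmetric with unit diagonal. Assembling:

R = [[1, 0.1202],
 [0.1202, 1]]


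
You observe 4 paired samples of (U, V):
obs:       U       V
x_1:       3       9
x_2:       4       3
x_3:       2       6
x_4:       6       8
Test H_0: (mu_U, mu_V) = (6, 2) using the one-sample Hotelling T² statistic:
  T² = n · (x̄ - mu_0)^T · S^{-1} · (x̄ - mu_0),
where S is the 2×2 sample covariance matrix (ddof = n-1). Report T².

Step 1 — sample mean vector:
  mean(U) = (3 + 4 + 2 + 6) / 4 = 15/4 = 3.75
  mean(V) = (9 + 3 + 6 + 8) / 4 = 26/4 = 6.5
  x̄ = (3.75, 6.5),  deviation x̄ - mu_0 = (3.75, 6.5) - (6, 2) = (-2.25, 4.5).

Step 2 — sample covariance matrix, S[i,j] = (1/(n-1)) · Σ_k (x_{k,i} - mean_i) · (x_{k,j} - mean_j), divisor n-1 = 3:
  S[U,U] = ((-0.75)·(-0.75) + (0.25)·(0.25) + (-1.75)·(-1.75) + (2.25)·(2.25)) / 3 = 8.75/3 = 2.9167
  S[U,V] = ((-0.75)·(2.5) + (0.25)·(-3.5) + (-1.75)·(-0.5) + (2.25)·(1.5)) / 3 = 1.5/3 = 0.5
  S[V,V] = ((2.5)·(2.5) + (-3.5)·(-3.5) + (-0.5)·(-0.5) + (1.5)·(1.5)) / 3 = 21/3 = 7
  S = [[2.9167, 0.5],
 [0.5, 7]].

Step 3 — invert S. det(S) = 2.9167·7 - (0.5)² = 20.1667.
  S^{-1} = (1/det) · [[d, -b], [-b, a]] = [[0.3471, -0.0248],
 [-0.0248, 0.1446]].

Step 4 — quadratic form (x̄ - mu_0)^T · S^{-1} · (x̄ - mu_0):
  S^{-1} · (x̄ - mu_0) = (-0.8926, 0.7066),
  (x̄ - mu_0)^T · [...] = (-2.25)·(-0.8926) + (4.5)·(0.7066) = 5.188.

Step 5 — scale by n: T² = 4 · 5.188 = 20.7521.

T² ≈ 20.7521


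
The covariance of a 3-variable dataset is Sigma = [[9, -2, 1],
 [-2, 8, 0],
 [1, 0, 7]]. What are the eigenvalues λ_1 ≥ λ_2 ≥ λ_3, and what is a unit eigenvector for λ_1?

Step 1 — characteristic polynomial p(λ) = det(λI - Sigma) = λ³ - tr·λ² + c_1·λ - det, where tr = trace, c_1 = sum of the principal 2×2 minors, det = det(Sigma):
  tr = 9 + 8 + 7 = 24,
  c_1 = (9·8 - (-2)²) + (9·7 - (1)²) + (8·7 - (0)²) = 68 + 62 + 56 = 186,
  det = 9·(8·7 - (0)²) - (-2)·((-2)·7 - (0)·(1)) + (1)·((-2)·(0) - 8·(1)) = 9·(56) - (-2)·(-14) + (1)·(-8) = 468.
  So p(λ) = λ³ - 24λ² + 186λ - 468.
Step 2 — look for an integer root (rational root theorem: any rational root is an integer divisor of 468). Testing λ = 6:
  p(6) = 216 - 864 + 1116 - 468 = 0  ✓
  Dividing out (λ - 6): p(λ) = (λ - 6)(λ² - 18λ + 78).
Step 3 — remaining eigenvalues from the quadratic λ² - 18λ + 78 = 0:
  Δ = 18² - 4·78 = 324 - 312 = 12,  λ = (18 ± √12)/2 = (18 ± 3.4641)/2 ≈ 10.7321 or 7.2679.
  Sorted: λ_1 = 10.7321,  λ_2 = 7.2679,  λ_3 = 6  (check: sum = 24 = tr ✓).

Step 4 — unit eigenvector for λ_1 ≈ 10.7321: v spans the null space of (Sigma - λ_1 I), whose rows are
  r_1 = (-1.7321, -2, 1),  r_2 = (-2, -2.7321, 0),  r_3 = (1, 0, -3.7321).
  v is orthogonal to every row, so take v ∝ r_1 × r_2 = ((-2)·(0) - (1)·(-2.7321), (1)·(-2) - (-1.7321)·(0), (-1.7321)·(-2.7321) - (-2)·(-2)) ≈ (2.7321, -2, 0.7321).
  Let u = (2.7321, -2, 0.7321).
  ||u|| = √((2.7321)² + (-2)² + (0.7321)²) = √(12) ≈ 3.4641,  v_1 = u/||u|| ≈ (0.7887, -0.5774, 0.2113) (||v_1|| = 1).

λ_1 = 10.7321,  λ_2 = 7.2679,  λ_3 = 6;  v_1 ≈ (0.7887, -0.5774, 0.2113)


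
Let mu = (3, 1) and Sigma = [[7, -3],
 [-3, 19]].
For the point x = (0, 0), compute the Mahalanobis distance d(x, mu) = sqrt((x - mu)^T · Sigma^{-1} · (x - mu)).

Step 1 — centre the observation: (x - mu) = (-3, -1).

Step 2 — invert Sigma. det(Sigma) = 7·19 - (-3)² = 124.
  Sigma^{-1} = (1/det) · [[d, -b], [-b, a]] = [[0.1532, 0.0242],
 [0.0242, 0.0565]].

Step 3 — form the quadratic (x - mu)^T · Sigma^{-1} · (x - mu):
  Sigma^{-1} · (x - mu) = (-0.4839, -0.129).
  (x - mu)^T · [Sigma^{-1} · (x - mu)] = (-3)·(-0.4839) + (-1)·(-0.129) = 1.5806.

Step 4 — take square root: d = √(1.5806) ≈ 1.2572.

d(x, mu) = √(1.5806) ≈ 1.2572


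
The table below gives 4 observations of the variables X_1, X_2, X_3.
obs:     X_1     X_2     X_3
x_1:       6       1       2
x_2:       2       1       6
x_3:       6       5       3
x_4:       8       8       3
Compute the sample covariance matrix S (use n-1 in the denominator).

Step 1 — column means:
  mean(X_1) = (6 + 2 + 6 + 8) / 4 = 22/4 = 5.5
  mean(X_2) = (1 + 1 + 5 + 8) / 4 = 15/4 = 3.75
  mean(X_3) = (2 + 6 + 3 + 3) / 4 = 14/4 = 3.5

Step 2 — sample covariance S[i,j] = (1/(n-1)) · Σ_k (x_{k,i} - mean_i) · (x_{k,j} - mean_j), with n-1 = 3.
  S[X_1,X_1] = ((0.5)·(0.5) + (-3.5)·(-3.5) + (0.5)·(0.5) + (2.5)·(2.5)) / 3 = 19/3 = 6.3333
  S[X_1,X_2] = ((0.5)·(-2.75) + (-3.5)·(-2.75) + (0.5)·(1.25) + (2.5)·(4.25)) / 3 = 19.5/3 = 6.5
  S[X_1,X_3] = ((0.5)·(-1.5) + (-3.5)·(2.5) + (0.5)·(-0.5) + (2.5)·(-0.5)) / 3 = -11/3 = -3.6667
  S[X_2,X_2] = ((-2.75)·(-2.75) + (-2.75)·(-2.75) + (1.25)·(1.25) + (4.25)·(4.25)) / 3 = 34.75/3 = 11.5833
  S[X_2,X_3] = ((-2.75)·(-1.5) + (-2.75)·(2.5) + (1.25)·(-0.5) + (4.25)·(-0.5)) / 3 = -5.5/3 = -1.8333
  S[X_3,X_3] = ((-1.5)·(-1.5) + (2.5)·(2.5) + (-0.5)·(-0.5) + (-0.5)·(-0.5)) / 3 = 9/3 = 3

S is symmetric (S[j,i] = S[i,j]). Assembling:

S = [[6.3333, 6.5, -3.6667],
 [6.5, 11.5833, -1.8333],
 [-3.6667, -1.8333, 3]]


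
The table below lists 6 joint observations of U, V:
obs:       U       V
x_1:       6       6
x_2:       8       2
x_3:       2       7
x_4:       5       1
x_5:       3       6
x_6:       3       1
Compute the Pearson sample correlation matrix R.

Step 1 — column means:
  mean(U) = (6 + 8 + 2 + 5 + 3 + 3) / 6 = 27/6 = 4.5
  mean(V) = (6 + 2 + 7 + 1 + 6 + 1) / 6 = 23/6 = 3.8333

Step 2 — sample variances and covariances s[i,j] = (1/(n-1)) · Σ_k (x_{k,i} - mean_i) · (x_{k,j} - mean_j), with n-1 = 5:
  s[U,U] = ((1.5)·(1.5) + (3.5)·(3.5) + (-2.5)·(-2.5) + (0.5)·(0.5) + (-1.5)·(-1.5) + (-1.5)·(-1.5)) / 5 = 25.5/5 = 5.1
  s[U,V] = ((1.5)·(2.1667) + (3.5)·(-1.8333) + (-2.5)·(3.1667) + (0.5)·(-2.8333) + (-1.5)·(2.1667) + (-1.5)·(-2.8333)) / 5 = -11.5/5 = -2.3
  s[V,V] = ((2.1667)·(2.1667) + (-1.8333)·(-1.8333) + (3.1667)·(3.1667) + (-2.8333)·(-2.8333) + (2.1667)·(2.1667) + (-2.8333)·(-2.8333)) / 5 = 38.8333/5 = 7.7667
  Sample standard deviations s_i = √(s[i,i]):
  s(U) = √(5.1) = 2.2583
  s(V) = √(7.7667) = 2.7869

Step 3 — r_{ij} = s_{ij} / (s_i · s_j):
  r[U,U] = 1 (diagonal).
  r[U,V] = -2.3 / (2.2583 · 2.7869) = -2.3 / 6.2936 = -0.3654
  r[V,V] = 1 (diagonal).

R is symmetric with unit diagonal. Assembling:

R = [[1, -0.3654],
 [-0.3654, 1]]


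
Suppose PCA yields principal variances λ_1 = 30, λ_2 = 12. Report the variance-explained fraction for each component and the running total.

Step 1 — total variance = trace(Sigma) = Σ λ_i = 30 + 12 = 42.

Step 2 — fraction explained by component i = λ_i / Σ λ:
  PC1: 30/42 = 0.7143
  PC2: 12/42 = 0.2857

Step 3 — cumulative fraction after k components = (λ_1 + ... + λ_k) / Σ λ:
  k = 1: 30/42 = 0.7143
  k = 2: (30 + 12)/42 = 42/42 = 1

Summary (fraction, with percent):

explained: PC1 0.7143 (71.43%), PC2 0.2857 (28.57%);  cumulative: 0.7143, 1


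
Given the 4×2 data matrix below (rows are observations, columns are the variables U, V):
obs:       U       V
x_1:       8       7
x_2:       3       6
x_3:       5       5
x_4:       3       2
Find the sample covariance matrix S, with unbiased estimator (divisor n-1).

Step 1 — column means:
  mean(U) = (8 + 3 + 5 + 3) / 4 = 19/4 = 4.75
  mean(V) = (7 + 6 + 5 + 2) / 4 = 20/4 = 5

Step 2 — sample covariance S[i,j] = (1/(n-1)) · Σ_k (x_{k,i} - mean_i) · (x_{k,j} - mean_j), with n-1 = 3.
  S[U,U] = ((3.25)·(3.25) + (-1.75)·(-1.75) + (0.25)·(0.25) + (-1.75)·(-1.75)) / 3 = 16.75/3 = 5.5833
  S[U,V] = ((3.25)·(2) + (-1.75)·(1) + (0.25)·(0) + (-1.75)·(-3)) / 3 = 10/3 = 3.3333
  S[V,V] = ((2)·(2) + (1)·(1) + (0)·(0) + (-3)·(-3)) / 3 = 14/3 = 4.6667

S is symmetric (S[j,i] = S[i,j]). Assembling:

S = [[5.5833, 3.3333],
 [3.3333, 4.6667]]


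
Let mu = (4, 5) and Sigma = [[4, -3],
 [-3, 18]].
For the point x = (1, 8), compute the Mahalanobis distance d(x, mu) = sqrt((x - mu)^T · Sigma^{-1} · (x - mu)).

Step 1 — centre the observation: (x - mu) = (-3, 3).

Step 2 — invert Sigma. det(Sigma) = 4·18 - (-3)² = 63.
  Sigma^{-1} = (1/det) · [[d, -b], [-b, a]] = [[0.2857, 0.0476],
 [0.0476, 0.0635]].

Step 3 — form the quadratic (x - mu)^T · Sigma^{-1} · (x - mu):
  Sigma^{-1} · (x - mu) = (-0.7143, 0.0476).
  (x - mu)^T · [Sigma^{-1} · (x - mu)] = (-3)·(-0.7143) + (3)·(0.0476) = 2.2857.

Step 4 — take square root: d = √(2.2857) ≈ 1.5119.

d(x, mu) = √(2.2857) ≈ 1.5119


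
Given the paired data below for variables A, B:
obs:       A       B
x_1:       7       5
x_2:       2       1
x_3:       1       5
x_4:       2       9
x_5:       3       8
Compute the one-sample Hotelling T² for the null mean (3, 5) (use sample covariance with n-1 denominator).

Step 1 — sample mean vector:
  mean(A) = (7 + 2 + 1 + 2 + 3) / 5 = 15/5 = 3
  mean(B) = (5 + 1 + 5 + 9 + 8) / 5 = 28/5 = 5.6
  x̄ = (3, 5.6),  deviation x̄ - mu_0 = (3, 5.6) - (3, 5) = (0, 0.6).

Step 2 — sample covariance matrix, S[i,j] = (1/(n-1)) · Σ_k (x_{k,i} - mean_i) · (x_{k,j} - mean_j), divisor n-1 = 4:
  S[A,A] = ((4)·(4) + (-1)·(-1) + (-2)·(-2) + (-1)·(-1) + (0)·(0)) / 4 = 22/4 = 5.5
  S[A,B] = ((4)·(-0.6) + (-1)·(-4.6) + (-2)·(-0.6) + (-1)·(3.4) + (0)·(2.4)) / 4 = 0/4 = 0
  S[B,B] = ((-0.6)·(-0.6) + (-4.6)·(-4.6) + (-0.6)·(-0.6) + (3.4)·(3.4) + (2.4)·(2.4)) / 4 = 39.2/4 = 9.8
  S = [[5.5, 0],
 [0, 9.8]].

Step 3 — invert S. det(S) = 5.5·9.8 - (0)² = 53.9.
  S^{-1} = (1/det) · [[d, -b], [-b, a]] = [[0.1818, 0],
 [0, 0.102]].

Step 4 — quadratic form (x̄ - mu_0)^T · S^{-1} · (x̄ - mu_0):
  S^{-1} · (x̄ - mu_0) = (0, 0.0612),
  (x̄ - mu_0)^T · [...] = (0)·(0) + (0.6)·(0.0612) = 0.0367.

Step 5 — scale by n: T² = 5 · 0.0367 = 0.1837.

T² ≈ 0.1837


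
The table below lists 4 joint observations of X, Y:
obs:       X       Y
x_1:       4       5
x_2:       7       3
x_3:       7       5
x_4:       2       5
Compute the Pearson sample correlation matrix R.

Step 1 — column means:
  mean(X) = (4 + 7 + 7 + 2) / 4 = 20/4 = 5
  mean(Y) = (5 + 3 + 5 + 5) / 4 = 18/4 = 4.5

Step 2 — sample variances and covariances s[i,j] = (1/(n-1)) · Σ_k (x_{k,i} - mean_i) · (x_{k,j} - mean_j), with n-1 = 3:
  s[X,X] = ((-1)·(-1) + (2)·(2) + (2)·(2) + (-3)·(-3)) / 3 = 18/3 = 6
  s[X,Y] = ((-1)·(0.5) + (2)·(-1.5) + (2)·(0.5) + (-3)·(0.5)) / 3 = -4/3 = -1.3333
  s[Y,Y] = ((0.5)·(0.5) + (-1.5)·(-1.5) + (0.5)·(0.5) + (0.5)·(0.5)) / 3 = 3/3 = 1
  Sample standard deviations s_i = √(s[i,i]):
  s(X) = √(6) = 2.4495
  s(Y) = √(1) = 1

Step 3 — r_{ij} = s_{ij} / (s_i · s_j):
  r[X,X] = 1 (diagonal).
  r[X,Y] = -1.3333 / (2.4495 · 1) = -1.3333 / 2.4495 = -0.5443
  r[Y,Y] = 1 (diagonal).

R is symmetric with unit diagonal. Assembling:

R = [[1, -0.5443],
 [-0.5443, 1]]


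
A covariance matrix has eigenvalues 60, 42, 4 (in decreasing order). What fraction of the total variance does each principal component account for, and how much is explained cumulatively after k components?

Step 1 — total variance = trace(Sigma) = Σ λ_i = 60 + 42 + 4 = 106.

Step 2 — fraction explained by component i = λ_i / Σ λ:
  PC1: 60/106 = 0.566
  PC2: 42/106 = 0.3962
  PC3: 4/106 = 0.0377

Step 3 — cumulative fraction after k components = (λ_1 + ... + λ_k) / Σ λ:
  k = 1: 60/106 = 0.566
  k = 2: (60 + 42)/106 = 102/106 = 0.9623
  k = 3: (60 + 42 + 4)/106 = 106/106 = 1

Summary (fraction, with percent):

explained: PC1 0.566 (56.6%), PC2 0.3962 (39.62%), PC3 0.0377 (3.77%);  cumulative: 0.566, 0.9623, 1


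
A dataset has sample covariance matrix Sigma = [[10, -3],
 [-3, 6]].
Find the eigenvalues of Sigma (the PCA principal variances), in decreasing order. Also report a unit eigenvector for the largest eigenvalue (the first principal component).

Step 1 — characteristic polynomial of 2×2 Sigma:
  det(Sigma - λI) = λ² - trace · λ + det = 0.
  trace = 10 + 6 = 16, det = 10·6 - (-3)² = 51.
Step 2 — discriminant:
  Δ = trace² - 4·det = 256 - 204 = 52.
Step 3 — eigenvalues:
  λ = (trace ± √Δ)/2 = (16 ± 7.2111)/2,
  λ_1 = 11.6056,  λ_2 = 4.3944.

Step 4 — unit eigenvector for λ_1: solve (Sigma - λ_1 I)v = 0. First row:
  (10 - 11.6056)·v_x + (-3)·v_y = 0, i.e. (-1.6056)·v_x + (-3)·v_y = 0,
  so v ∝ (b, λ_1 - a) = (-3, 1.6056); multiply by -1 so the first entry is positive: u = (3, -1.6056).
  ||u|| = √((3)² + (-1.6056)²) = √(11.5778) ≈ 3.4026,
  v_1 = u/||u|| ≈ (0.8817, -0.4719) (||v_1|| = 1).

λ_1 = 11.6056,  λ_2 = 4.3944;  v_1 ≈ (0.8817, -0.4719)


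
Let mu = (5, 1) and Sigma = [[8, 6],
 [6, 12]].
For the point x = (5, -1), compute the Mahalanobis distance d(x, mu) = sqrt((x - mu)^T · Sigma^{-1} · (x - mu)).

Step 1 — centre the observation: (x - mu) = (0, -2).

Step 2 — invert Sigma. det(Sigma) = 8·12 - (6)² = 60.
  Sigma^{-1} = (1/det) · [[d, -b], [-b, a]] = [[0.2, -0.1],
 [-0.1, 0.1333]].

Step 3 — form the quadratic (x - mu)^T · Sigma^{-1} · (x - mu):
  Sigma^{-1} · (x - mu) = (0.2, -0.2667).
  (x - mu)^T · [Sigma^{-1} · (x - mu)] = (0)·(0.2) + (-2)·(-0.2667) = 0.5333.

Step 4 — take square root: d = √(0.5333) ≈ 0.7303.

d(x, mu) = √(0.5333) ≈ 0.7303


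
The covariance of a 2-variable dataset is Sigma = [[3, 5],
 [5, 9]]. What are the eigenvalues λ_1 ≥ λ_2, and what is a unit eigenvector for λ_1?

Step 1 — characteristic polynomial of 2×2 Sigma:
  det(Sigma - λI) = λ² - trace · λ + det = 0.
  trace = 3 + 9 = 12, det = 3·9 - (5)² = 2.
Step 2 — discriminant:
  Δ = trace² - 4·det = 144 - 8 = 136.
Step 3 — eigenvalues:
  λ = (trace ± √Δ)/2 = (12 ± 11.6619)/2,
  λ_1 = 11.831,  λ_2 = 0.169.

Step 4 — unit eigenvector for λ_1: solve (Sigma - λ_1 I)v = 0. First row:
  (3 - 11.831)·v_x + (5)·v_y = 0, i.e. (-8.831)·v_x + (5)·v_y = 0,
  so v ∝ (b, λ_1 - a) = (5, 8.831) = u.
  ||u|| = √((5)² + (8.831)²) = √(102.9857) ≈ 10.1482,
  v_1 = u/||u|| ≈ (0.4927, 0.8702) (||v_1|| = 1).

λ_1 = 11.831,  λ_2 = 0.169;  v_1 ≈ (0.4927, 0.8702)


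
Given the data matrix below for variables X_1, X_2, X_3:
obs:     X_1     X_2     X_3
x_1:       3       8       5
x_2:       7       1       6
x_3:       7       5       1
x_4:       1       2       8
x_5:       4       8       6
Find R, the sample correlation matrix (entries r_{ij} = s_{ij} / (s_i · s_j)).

Step 1 — column means:
  mean(X_1) = (3 + 7 + 7 + 1 + 4) / 5 = 22/5 = 4.4
  mean(X_2) = (8 + 1 + 5 + 2 + 8) / 5 = 24/5 = 4.8
  mean(X_3) = (5 + 6 + 1 + 8 + 6) / 5 = 26/5 = 5.2

Step 2 — sample variances and covariances s[i,j] = (1/(n-1)) · Σ_k (x_{k,i} - mean_i) · (x_{k,j} - mean_j), with n-1 = 4:
  s[X_1,X_1] = ((-1.4)·(-1.4) + (2.6)·(2.6) + (2.6)·(2.6) + (-3.4)·(-3.4) + (-0.4)·(-0.4)) / 4 = 27.2/4 = 6.8
  s[X_1,X_2] = ((-1.4)·(3.2) + (2.6)·(-3.8) + (2.6)·(0.2) + (-3.4)·(-2.8) + (-0.4)·(3.2)) / 4 = -5.6/4 = -1.4
  s[X_1,X_3] = ((-1.4)·(-0.2) + (2.6)·(0.8) + (2.6)·(-4.2) + (-3.4)·(2.8) + (-0.4)·(0.8)) / 4 = -18.4/4 = -4.6
  s[X_2,X_2] = ((3.2)·(3.2) + (-3.8)·(-3.8) + (0.2)·(0.2) + (-2.8)·(-2.8) + (3.2)·(3.2)) / 4 = 42.8/4 = 10.7
  s[X_2,X_3] = ((3.2)·(-0.2) + (-3.8)·(0.8) + (0.2)·(-4.2) + (-2.8)·(2.8) + (3.2)·(0.8)) / 4 = -9.8/4 = -2.45
  s[X_3,X_3] = ((-0.2)·(-0.2) + (0.8)·(0.8) + (-4.2)·(-4.2) + (2.8)·(2.8) + (0.8)·(0.8)) / 4 = 26.8/4 = 6.7
  Sample standard deviations s_i = √(s[i,i]):
  s(X_1) = √(6.8) = 2.6077
  s(X_2) = √(10.7) = 3.2711
  s(X_3) = √(6.7) = 2.5884

Step 3 — r_{ij} = s_{ij} / (s_i · s_j):
  r[X_1,X_1] = 1 (diagonal).
  r[X_1,X_2] = -1.4 / (2.6077 · 3.2711) = -1.4 / 8.5299 = -0.1641
  r[X_1,X_3] = -4.6 / (2.6077 · 2.5884) = -4.6 / 6.7498 = -0.6815
  r[X_2,X_2] = 1 (diagonal).
  r[X_2,X_3] = -2.45 / (3.2711 · 2.5884) = -2.45 / 8.467 = -0.2894
  r[X_3,X_3] = 1 (diagonal).

R is symmetric with unit diagonal. Assembling:

R = [[1, -0.1641, -0.6815],
 [-0.1641, 1, -0.2894],
 [-0.6815, -0.2894, 1]]


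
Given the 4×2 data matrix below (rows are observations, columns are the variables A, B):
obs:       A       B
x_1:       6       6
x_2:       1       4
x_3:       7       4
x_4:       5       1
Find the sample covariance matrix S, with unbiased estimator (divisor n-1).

Step 1 — column means:
  mean(A) = (6 + 1 + 7 + 5) / 4 = 19/4 = 4.75
  mean(B) = (6 + 4 + 4 + 1) / 4 = 15/4 = 3.75

Step 2 — sample covariance S[i,j] = (1/(n-1)) · Σ_k (x_{k,i} - mean_i) · (x_{k,j} - mean_j), with n-1 = 3.
  S[A,A] = ((1.25)·(1.25) + (-3.75)·(-3.75) + (2.25)·(2.25) + (0.25)·(0.25)) / 3 = 20.75/3 = 6.9167
  S[A,B] = ((1.25)·(2.25) + (-3.75)·(0.25) + (2.25)·(0.25) + (0.25)·(-2.75)) / 3 = 1.75/3 = 0.5833
  S[B,B] = ((2.25)·(2.25) + (0.25)·(0.25) + (0.25)·(0.25) + (-2.75)·(-2.75)) / 3 = 12.75/3 = 4.25

S is symmetric (S[j,i] = S[i,j]). Assembling:

S = [[6.9167, 0.5833],
 [0.5833, 4.25]]


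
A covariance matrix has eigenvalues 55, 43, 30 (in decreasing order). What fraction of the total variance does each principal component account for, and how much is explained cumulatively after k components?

Step 1 — total variance = trace(Sigma) = Σ λ_i = 55 + 43 + 30 = 128.

Step 2 — fraction explained by component i = λ_i / Σ λ:
  PC1: 55/128 = 0.4297
  PC2: 43/128 = 0.3359
  PC3: 30/128 = 0.2344

Step 3 — cumulative fraction after k components = (λ_1 + ... + λ_k) / Σ λ:
  k = 1: 55/128 = 0.4297
  k = 2: (55 + 43)/128 = 98/128 = 0.7656
  k = 3: (55 + 43 + 30)/128 = 128/128 = 1

Summary (fraction, with percent):

explained: PC1 0.4297 (42.97%), PC2 0.3359 (33.59%), PC3 0.2344 (23.44%);  cumulative: 0.4297, 0.7656, 1


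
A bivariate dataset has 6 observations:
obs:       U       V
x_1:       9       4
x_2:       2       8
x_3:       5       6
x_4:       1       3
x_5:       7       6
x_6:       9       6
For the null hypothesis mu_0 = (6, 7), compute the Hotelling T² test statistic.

Step 1 — sample mean vector:
  mean(U) = (9 + 2 + 5 + 1 + 7 + 9) / 6 = 33/6 = 5.5
  mean(V) = (4 + 8 + 6 + 3 + 6 + 6) / 6 = 33/6 = 5.5
  x̄ = (5.5, 5.5),  deviation x̄ - mu_0 = (5.5, 5.5) - (6, 7) = (-0.5, -1.5).

Step 2 — sample covariance matrix, S[i,j] = (1/(n-1)) · Σ_k (x_{k,i} - mean_i) · (x_{k,j} - mean_j), divisor n-1 = 5:
  S[U,U] = ((3.5)·(3.5) + (-3.5)·(-3.5) + (-0.5)·(-0.5) + (-4.5)·(-4.5) + (1.5)·(1.5) + (3.5)·(3.5)) / 5 = 59.5/5 = 11.9
  S[U,V] = ((3.5)·(-1.5) + (-3.5)·(2.5) + (-0.5)·(0.5) + (-4.5)·(-2.5) + (1.5)·(0.5) + (3.5)·(0.5)) / 5 = -0.5/5 = -0.1
  S[V,V] = ((-1.5)·(-1.5) + (2.5)·(2.5) + (0.5)·(0.5) + (-2.5)·(-2.5) + (0.5)·(0.5) + (0.5)·(0.5)) / 5 = 15.5/5 = 3.1
  S = [[11.9, -0.1],
 [-0.1, 3.1]].

Step 3 — invert S. det(S) = 11.9·3.1 - (-0.1)² = 36.88.
  S^{-1} = (1/det) · [[d, -b], [-b, a]] = [[0.0841, 0.0027],
 [0.0027, 0.3227]].

Step 4 — quadratic form (x̄ - mu_0)^T · S^{-1} · (x̄ - mu_0):
  S^{-1} · (x̄ - mu_0) = (-0.0461, -0.4854),
  (x̄ - mu_0)^T · [...] = (-0.5)·(-0.0461) + (-1.5)·(-0.4854) = 0.7511.

Step 5 — scale by n: T² = 6 · 0.7511 = 4.5065.

T² ≈ 4.5065


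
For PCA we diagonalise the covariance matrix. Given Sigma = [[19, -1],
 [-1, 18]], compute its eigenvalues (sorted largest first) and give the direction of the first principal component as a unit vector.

Step 1 — characteristic polynomial of 2×2 Sigma:
  det(Sigma - λI) = λ² - trace · λ + det = 0.
  trace = 19 + 18 = 37, det = 19·18 - (-1)² = 341.
Step 2 — discriminant:
  Δ = trace² - 4·det = 1369 - 1364 = 5.
Step 3 — eigenvalues:
  λ = (trace ± √Δ)/2 = (37 ± 2.2361)/2,
  λ_1 = 19.618,  λ_2 = 17.382.

Step 4 — unit eigenvector for λ_1: solve (Sigma - λ_1 I)v = 0. First row:
  (19 - 19.618)·v_x + (-1)·v_y = 0, i.e. (-0.618)·v_x + (-1)·v_y = 0,
  so v ∝ (b, λ_1 - a) = (-1, 0.618); multiply by -1 so the first entry is positive: u = (1, -0.618).
  ||u|| = √((1)² + (-0.618)²) = √(1.382) ≈ 1.1756,
  v_1 = u/||u|| ≈ (0.8507, -0.5257) (||v_1|| = 1).

λ_1 = 19.618,  λ_2 = 17.382;  v_1 ≈ (0.8507, -0.5257)


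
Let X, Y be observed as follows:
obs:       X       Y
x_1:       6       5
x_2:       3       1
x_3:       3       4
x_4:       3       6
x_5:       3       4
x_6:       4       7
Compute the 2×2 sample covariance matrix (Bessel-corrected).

Step 1 — column means:
  mean(X) = (6 + 3 + 3 + 3 + 3 + 4) / 6 = 22/6 = 3.6667
  mean(Y) = (5 + 1 + 4 + 6 + 4 + 7) / 6 = 27/6 = 4.5

Step 2 — sample covariance S[i,j] = (1/(n-1)) · Σ_k (x_{k,i} - mean_i) · (x_{k,j} - mean_j), with n-1 = 5.
  S[X,X] = ((2.3333)·(2.3333) + (-0.6667)·(-0.6667) + (-0.6667)·(-0.6667) + (-0.6667)·(-0.6667) + (-0.6667)·(-0.6667) + (0.3333)·(0.3333)) / 5 = 7.3333/5 = 1.4667
  S[X,Y] = ((2.3333)·(0.5) + (-0.6667)·(-3.5) + (-0.6667)·(-0.5) + (-0.6667)·(1.5) + (-0.6667)·(-0.5) + (0.3333)·(2.5)) / 5 = 4/5 = 0.8
  S[Y,Y] = ((0.5)·(0.5) + (-3.5)·(-3.5) + (-0.5)·(-0.5) + (1.5)·(1.5) + (-0.5)·(-0.5) + (2.5)·(2.5)) / 5 = 21.5/5 = 4.3

S is symmetric (S[j,i] = S[i,j]). Assembling:

S = [[1.4667, 0.8],
 [0.8, 4.3]]


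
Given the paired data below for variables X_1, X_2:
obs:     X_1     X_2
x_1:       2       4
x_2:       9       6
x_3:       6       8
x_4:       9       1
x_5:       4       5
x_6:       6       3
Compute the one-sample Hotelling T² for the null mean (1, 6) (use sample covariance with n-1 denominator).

Step 1 — sample mean vector:
  mean(X_1) = (2 + 9 + 6 + 9 + 4 + 6) / 6 = 36/6 = 6
  mean(X_2) = (4 + 6 + 8 + 1 + 5 + 3) / 6 = 27/6 = 4.5
  x̄ = (6, 4.5),  deviation x̄ - mu_0 = (6, 4.5) - (1, 6) = (5, -1.5).

Step 2 — sample covariance matrix, S[i,j] = (1/(n-1)) · Σ_k (x_{k,i} - mean_i) · (x_{k,j} - mean_j), divisor n-1 = 5:
  S[X_1,X_1] = ((-4)·(-4) + (3)·(3) + (0)·(0) + (3)·(3) + (-2)·(-2) + (0)·(0)) / 5 = 38/5 = 7.6
  S[X_1,X_2] = ((-4)·(-0.5) + (3)·(1.5) + (0)·(3.5) + (3)·(-3.5) + (-2)·(0.5) + (0)·(-1.5)) / 5 = -5/5 = -1
  S[X_2,X_2] = ((-0.5)·(-0.5) + (1.5)·(1.5) + (3.5)·(3.5) + (-3.5)·(-3.5) + (0.5)·(0.5) + (-1.5)·(-1.5)) / 5 = 29.5/5 = 5.9
  S = [[7.6, -1],
 [-1, 5.9]].

Step 3 — invert S. det(S) = 7.6·5.9 - (-1)² = 43.84.
  S^{-1} = (1/det) · [[d, -b], [-b, a]] = [[0.1346, 0.0228],
 [0.0228, 0.1734]].

Step 4 — quadratic form (x̄ - mu_0)^T · S^{-1} · (x̄ - mu_0):
  S^{-1} · (x̄ - mu_0) = (0.6387, -0.146),
  (x̄ - mu_0)^T · [...] = (5)·(0.6387) + (-1.5)·(-0.146) = 3.4124.

Step 5 — scale by n: T² = 6 · 3.4124 = 20.4745.

T² ≈ 20.4745


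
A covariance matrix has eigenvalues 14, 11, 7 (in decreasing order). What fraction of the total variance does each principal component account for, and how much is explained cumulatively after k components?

Step 1 — total variance = trace(Sigma) = Σ λ_i = 14 + 11 + 7 = 32.

Step 2 — fraction explained by component i = λ_i / Σ λ:
  PC1: 14/32 = 0.4375
  PC2: 11/32 = 0.3438
  PC3: 7/32 = 0.2188

Step 3 — cumulative fraction after k components = (λ_1 + ... + λ_k) / Σ λ:
  k = 1: 14/32 = 0.4375
  k = 2: (14 + 11)/32 = 25/32 = 0.7812
  k = 3: (14 + 11 + 7)/32 = 32/32 = 1

Summary (fraction, with percent):

explained: PC1 0.4375 (43.75%), PC2 0.3438 (34.38%), PC3 0.2188 (21.88%);  cumulative: 0.4375, 0.7812, 1


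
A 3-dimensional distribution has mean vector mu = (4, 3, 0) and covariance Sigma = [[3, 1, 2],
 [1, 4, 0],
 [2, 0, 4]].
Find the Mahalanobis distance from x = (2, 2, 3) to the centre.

Step 1 — centre the observation: (x - mu) = (-2, -1, 3).

Step 2 — invert Sigma (cofactor / det for 3×3, or solve directly):
  Sigma^{-1} = [[0.5714, -0.1429, -0.2857],
 [-0.1429, 0.2857, 0.0714],
 [-0.2857, 0.0714, 0.3929]].

Step 3 — form the quadratic (x - mu)^T · Sigma^{-1} · (x - mu):
  Sigma^{-1} · (x - mu) = (-1.8571, 0.2143, 1.6786).
  (x - mu)^T · [Sigma^{-1} · (x - mu)] = (-2)·(-1.8571) + (-1)·(0.2143) + (3)·(1.6786) = 8.5357.

Step 4 — take square root: d = √(8.5357) ≈ 2.9216.

d(x, mu) = √(8.5357) ≈ 2.9216


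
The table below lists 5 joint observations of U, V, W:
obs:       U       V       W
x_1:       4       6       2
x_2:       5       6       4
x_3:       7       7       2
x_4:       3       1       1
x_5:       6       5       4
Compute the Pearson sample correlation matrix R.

Step 1 — column means:
  mean(U) = (4 + 5 + 7 + 3 + 6) / 5 = 25/5 = 5
  mean(V) = (6 + 6 + 7 + 1 + 5) / 5 = 25/5 = 5
  mean(W) = (2 + 4 + 2 + 1 + 4) / 5 = 13/5 = 2.6

Step 2 — sample variances and covariances s[i,j] = (1/(n-1)) · Σ_k (x_{k,i} - mean_i) · (x_{k,j} - mean_j), with n-1 = 4:
  s[U,U] = ((-1)·(-1) + (0)·(0) + (2)·(2) + (-2)·(-2) + (1)·(1)) / 4 = 10/4 = 2.5
  s[U,V] = ((-1)·(1) + (0)·(1) + (2)·(2) + (-2)·(-4) + (1)·(0)) / 4 = 11/4 = 2.75
  s[U,W] = ((-1)·(-0.6) + (0)·(1.4) + (2)·(-0.6) + (-2)·(-1.6) + (1)·(1.4)) / 4 = 4/4 = 1
  s[V,V] = ((1)·(1) + (1)·(1) + (2)·(2) + (-4)·(-4) + (0)·(0)) / 4 = 22/4 = 5.5
  s[V,W] = ((1)·(-0.6) + (1)·(1.4) + (2)·(-0.6) + (-4)·(-1.6) + (0)·(1.4)) / 4 = 6/4 = 1.5
  s[W,W] = ((-0.6)·(-0.6) + (1.4)·(1.4) + (-0.6)·(-0.6) + (-1.6)·(-1.6) + (1.4)·(1.4)) / 4 = 7.2/4 = 1.8
  Sample standard deviations s_i = √(s[i,i]):
  s(U) = √(2.5) = 1.5811
  s(V) = √(5.5) = 2.3452
  s(W) = √(1.8) = 1.3416

Step 3 — r_{ij} = s_{ij} / (s_i · s_j):
  r[U,U] = 1 (diagonal).
  r[U,V] = 2.75 / (1.5811 · 2.3452) = 2.75 / 3.7081 = 0.7416
  r[U,W] = 1 / (1.5811 · 1.3416) = 1 / 2.1213 = 0.4714
  r[V,V] = 1 (diagonal).
  r[V,W] = 1.5 / (2.3452 · 1.3416) = 1.5 / 3.1464 = 0.4767
  r[W,W] = 1 (diagonal).

R is symmetric with unit diagonal. Assembling:

R = [[1, 0.7416, 0.4714],
 [0.7416, 1, 0.4767],
 [0.4714, 0.4767, 1]]


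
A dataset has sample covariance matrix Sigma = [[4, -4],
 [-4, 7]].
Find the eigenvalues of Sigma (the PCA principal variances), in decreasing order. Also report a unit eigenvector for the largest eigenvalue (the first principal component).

Step 1 — characteristic polynomial of 2×2 Sigma:
  det(Sigma - λI) = λ² - trace · λ + det = 0.
  trace = 4 + 7 = 11, det = 4·7 - (-4)² = 12.
Step 2 — discriminant:
  Δ = trace² - 4·det = 121 - 48 = 73.
Step 3 — eigenvalues:
  λ = (trace ± √Δ)/2 = (11 ± 8.544)/2,
  λ_1 = 9.772,  λ_2 = 1.228.

Step 4 — unit eigenvector for λ_1: solve (Sigma - λ_1 I)v = 0. First row:
  (4 - 9.772)·v_x + (-4)·v_y = 0, i.e. (-5.772)·v_x + (-4)·v_y = 0,
  so v ∝ (b, λ_1 - a) = (-4, 5.772); multiply by -1 so the first entry is positive: u = (4, -5.772).
  ||u|| = √((4)² + (-5.772)²) = √(49.316) ≈ 7.0225,
  v_1 = u/||u|| ≈ (0.5696, -0.8219) (||v_1|| = 1).

λ_1 = 9.772,  λ_2 = 1.228;  v_1 ≈ (0.5696, -0.8219)


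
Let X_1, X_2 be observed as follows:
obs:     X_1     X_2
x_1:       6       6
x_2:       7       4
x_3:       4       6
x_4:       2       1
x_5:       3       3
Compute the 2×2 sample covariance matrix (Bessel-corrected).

Step 1 — column means:
  mean(X_1) = (6 + 7 + 4 + 2 + 3) / 5 = 22/5 = 4.4
  mean(X_2) = (6 + 4 + 6 + 1 + 3) / 5 = 20/5 = 4

Step 2 — sample covariance S[i,j] = (1/(n-1)) · Σ_k (x_{k,i} - mean_i) · (x_{k,j} - mean_j), with n-1 = 4.
  S[X_1,X_1] = ((1.6)·(1.6) + (2.6)·(2.6) + (-0.4)·(-0.4) + (-2.4)·(-2.4) + (-1.4)·(-1.4)) / 4 = 17.2/4 = 4.3
  S[X_1,X_2] = ((1.6)·(2) + (2.6)·(0) + (-0.4)·(2) + (-2.4)·(-3) + (-1.4)·(-1)) / 4 = 11/4 = 2.75
  S[X_2,X_2] = ((2)·(2) + (0)·(0) + (2)·(2) + (-3)·(-3) + (-1)·(-1)) / 4 = 18/4 = 4.5

S is symmetric (S[j,i] = S[i,j]). Assembling:

S = [[4.3, 2.75],
 [2.75, 4.5]]


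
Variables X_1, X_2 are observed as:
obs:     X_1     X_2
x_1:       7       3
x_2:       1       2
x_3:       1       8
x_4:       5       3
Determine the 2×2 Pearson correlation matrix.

Step 1 — column means:
  mean(X_1) = (7 + 1 + 1 + 5) / 4 = 14/4 = 3.5
  mean(X_2) = (3 + 2 + 8 + 3) / 4 = 16/4 = 4

Step 2 — sample variances and covariances s[i,j] = (1/(n-1)) · Σ_k (x_{k,i} - mean_i) · (x_{k,j} - mean_j), with n-1 = 3:
  s[X_1,X_1] = ((3.5)·(3.5) + (-2.5)·(-2.5) + (-2.5)·(-2.5) + (1.5)·(1.5)) / 3 = 27/3 = 9
  s[X_1,X_2] = ((3.5)·(-1) + (-2.5)·(-2) + (-2.5)·(4) + (1.5)·(-1)) / 3 = -10/3 = -3.3333
  s[X_2,X_2] = ((-1)·(-1) + (-2)·(-2) + (4)·(4) + (-1)·(-1)) / 3 = 22/3 = 7.3333
  Sample standard deviations s_i = √(s[i,i]):
  s(X_1) = √(9) = 3
  s(X_2) = √(7.3333) = 2.708

Step 3 — r_{ij} = s_{ij} / (s_i · s_j):
  r[X_1,X_1] = 1 (diagonal).
  r[X_1,X_2] = -3.3333 / (3 · 2.708) = -3.3333 / 8.124 = -0.4103
  r[X_2,X_2] = 1 (diagonal).

R is symmetric with unit diagonal. Assembling:

R = [[1, -0.4103],
 [-0.4103, 1]]


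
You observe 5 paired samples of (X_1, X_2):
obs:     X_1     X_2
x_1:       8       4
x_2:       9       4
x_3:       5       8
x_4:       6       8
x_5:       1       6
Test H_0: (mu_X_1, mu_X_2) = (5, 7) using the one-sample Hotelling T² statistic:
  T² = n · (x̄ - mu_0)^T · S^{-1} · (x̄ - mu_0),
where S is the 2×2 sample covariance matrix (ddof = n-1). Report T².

Step 1 — sample mean vector:
  mean(X_1) = (8 + 9 + 5 + 6 + 1) / 5 = 29/5 = 5.8
  mean(X_2) = (4 + 4 + 8 + 8 + 6) / 5 = 30/5 = 6
  x̄ = (5.8, 6),  deviation x̄ - mu_0 = (5.8, 6) - (5, 7) = (0.8, -1).

Step 2 — sample covariance matrix, S[i,j] = (1/(n-1)) · Σ_k (x_{k,i} - mean_i) · (x_{k,j} - mean_j), divisor n-1 = 4:
  S[X_1,X_1] = ((2.2)·(2.2) + (3.2)·(3.2) + (-0.8)·(-0.8) + (0.2)·(0.2) + (-4.8)·(-4.8)) / 4 = 38.8/4 = 9.7
  S[X_1,X_2] = ((2.2)·(-2) + (3.2)·(-2) + (-0.8)·(2) + (0.2)·(2) + (-4.8)·(0)) / 4 = -12/4 = -3
  S[X_2,X_2] = ((-2)·(-2) + (-2)·(-2) + (2)·(2) + (2)·(2) + (0)·(0)) / 4 = 16/4 = 4
  S = [[9.7, -3],
 [-3, 4]].

Step 3 — invert S. det(S) = 9.7·4 - (-3)² = 29.8.
  S^{-1} = (1/det) · [[d, -b], [-b, a]] = [[0.1342, 0.1007],
 [0.1007, 0.3255]].

Step 4 — quadratic form (x̄ - mu_0)^T · S^{-1} · (x̄ - mu_0):
  S^{-1} · (x̄ - mu_0) = (0.0067, -0.245),
  (x̄ - mu_0)^T · [...] = (0.8)·(0.0067) + (-1)·(-0.245) = 0.2503.

Step 5 — scale by n: T² = 5 · 0.2503 = 1.2517.

T² ≈ 1.2517


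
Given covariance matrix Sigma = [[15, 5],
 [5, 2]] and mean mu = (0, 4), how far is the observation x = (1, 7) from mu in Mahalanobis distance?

Step 1 — centre the observation: (x - mu) = (1, 3).

Step 2 — invert Sigma. det(Sigma) = 15·2 - (5)² = 5.
  Sigma^{-1} = (1/det) · [[d, -b], [-b, a]] = [[0.4, -1],
 [-1, 3]].

Step 3 — form the quadratic (x - mu)^T · Sigma^{-1} · (x - mu):
  Sigma^{-1} · (x - mu) = (-2.6, 8).
  (x - mu)^T · [Sigma^{-1} · (x - mu)] = (1)·(-2.6) + (3)·(8) = 21.4.

Step 4 — take square root: d = √(21.4) ≈ 4.626.

d(x, mu) = √(21.4) ≈ 4.626


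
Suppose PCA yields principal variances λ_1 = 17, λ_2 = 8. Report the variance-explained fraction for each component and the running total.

Step 1 — total variance = trace(Sigma) = Σ λ_i = 17 + 8 = 25.

Step 2 — fraction explained by component i = λ_i / Σ λ:
  PC1: 17/25 = 0.68
  PC2: 8/25 = 0.32

Step 3 — cumulative fraction after k components = (λ_1 + ... + λ_k) / Σ λ:
  k = 1: 17/25 = 0.68
  k = 2: (17 + 8)/25 = 25/25 = 1

Summary (fraction, with percent):

explained: PC1 0.68 (68%), PC2 0.32 (32%);  cumulative: 0.68, 1


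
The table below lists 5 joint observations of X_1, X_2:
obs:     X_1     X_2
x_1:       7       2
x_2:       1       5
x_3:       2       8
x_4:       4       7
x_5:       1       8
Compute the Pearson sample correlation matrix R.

Step 1 — column means:
  mean(X_1) = (7 + 1 + 2 + 4 + 1) / 5 = 15/5 = 3
  mean(X_2) = (2 + 5 + 8 + 7 + 8) / 5 = 30/5 = 6

Step 2 — sample variances and covariances s[i,j] = (1/(n-1)) · Σ_k (x_{k,i} - mean_i) · (x_{k,j} - mean_j), with n-1 = 4:
  s[X_1,X_1] = ((4)·(4) + (-2)·(-2) + (-1)·(-1) + (1)·(1) + (-2)·(-2)) / 4 = 26/4 = 6.5
  s[X_1,X_2] = ((4)·(-4) + (-2)·(-1) + (-1)·(2) + (1)·(1) + (-2)·(2)) / 4 = -19/4 = -4.75
  s[X_2,X_2] = ((-4)·(-4) + (-1)·(-1) + (2)·(2) + (1)·(1) + (2)·(2)) / 4 = 26/4 = 6.5
  Sample standard deviations s_i = √(s[i,i]):
  s(X_1) = √(6.5) = 2.5495
  s(X_2) = √(6.5) = 2.5495

Step 3 — r_{ij} = s_{ij} / (s_i · s_j):
  r[X_1,X_1] = 1 (diagonal).
  r[X_1,X_2] = -4.75 / (2.5495 · 2.5495) = -4.75 / 6.5 = -0.7308
  r[X_2,X_2] = 1 (diagonal).

R is symmetric with unit diagonal. Assembling:

R = [[1, -0.7308],
 [-0.7308, 1]]
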